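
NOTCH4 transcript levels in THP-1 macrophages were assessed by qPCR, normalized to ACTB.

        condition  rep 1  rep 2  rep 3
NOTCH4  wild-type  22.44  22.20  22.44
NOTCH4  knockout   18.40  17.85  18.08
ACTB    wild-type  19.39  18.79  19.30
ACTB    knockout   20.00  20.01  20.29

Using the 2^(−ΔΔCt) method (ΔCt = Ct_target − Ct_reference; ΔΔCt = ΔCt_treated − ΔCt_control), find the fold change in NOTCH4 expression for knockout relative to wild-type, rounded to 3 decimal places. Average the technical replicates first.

Mean Ct: NOTCH4 wild-type 22.360; NOTCH4 knockout 18.110; ACTB wild-type 19.160; ACTB knockout 20.100
ΔCt(wild-type) = 22.360 − 19.160 = 3.200
ΔCt(knockout) = 18.110 − 20.100 = -1.990
ΔΔCt = -1.990 − 3.200 = -5.190
Fold change = 2^(−(-5.190)) = 2^5.190 = 36.5044

36.504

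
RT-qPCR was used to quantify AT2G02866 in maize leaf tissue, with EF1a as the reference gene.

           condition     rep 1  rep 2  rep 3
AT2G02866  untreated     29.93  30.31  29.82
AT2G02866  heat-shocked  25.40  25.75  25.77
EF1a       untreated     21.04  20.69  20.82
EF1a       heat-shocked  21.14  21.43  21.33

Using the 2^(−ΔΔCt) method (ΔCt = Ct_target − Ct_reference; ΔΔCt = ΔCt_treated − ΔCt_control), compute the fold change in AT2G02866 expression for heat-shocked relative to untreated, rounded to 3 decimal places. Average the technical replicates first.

Mean Ct: AT2G02866 untreated 30.020; AT2G02866 heat-shocked 25.640; EF1a untreated 20.850; EF1a heat-shocked 21.300
ΔCt(untreated) = 30.020 − 20.850 = 9.170
ΔCt(heat-shocked) = 25.640 − 21.300 = 4.340
ΔΔCt = 4.340 − 9.170 = -4.830
Fold change = 2^(−(-4.830)) = 2^4.830 = 28.4430

28.443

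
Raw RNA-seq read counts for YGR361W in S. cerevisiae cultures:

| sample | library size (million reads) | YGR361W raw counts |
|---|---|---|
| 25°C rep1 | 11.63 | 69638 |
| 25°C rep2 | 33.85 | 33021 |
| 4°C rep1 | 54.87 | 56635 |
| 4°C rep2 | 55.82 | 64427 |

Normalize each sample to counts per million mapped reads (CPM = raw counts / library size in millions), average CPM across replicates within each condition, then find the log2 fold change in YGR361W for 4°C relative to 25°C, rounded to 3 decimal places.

CPM(25°C rep1) = 69638 / 11.63 = 5987.7902
CPM(25°C rep2) = 33021 / 33.85 = 975.5096
CPM(4°C rep1) = 56635 / 54.87 = 1032.1669
CPM(4°C rep2) = 64427 / 55.82 = 1154.1920
mean CPM(25°C) = 3481.6499; mean CPM(4°C) = 1093.1795
Fold change = 1093.1795 / 3481.6499 = 0.31398
log2(0.31398) = -1.6712

-1.671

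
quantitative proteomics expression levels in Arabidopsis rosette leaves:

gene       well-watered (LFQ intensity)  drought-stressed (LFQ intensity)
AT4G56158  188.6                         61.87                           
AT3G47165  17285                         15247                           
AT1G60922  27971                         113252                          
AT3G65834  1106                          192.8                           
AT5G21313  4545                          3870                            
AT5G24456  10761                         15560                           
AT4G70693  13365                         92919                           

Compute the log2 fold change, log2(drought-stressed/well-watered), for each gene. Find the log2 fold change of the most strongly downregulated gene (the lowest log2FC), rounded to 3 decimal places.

-2.520

log2(61.87/188.6) = -1.608  (AT4G56158)
log2(15247/17285) = -0.181  (AT3G47165)
log2(113252/27971) = 2.018  (AT1G60922)
log2(192.8/1106) = -2.520  (AT3G65834)
log2(3870/4545) = -0.232  (AT5G21313)
log2(15560/10761) = 0.532  (AT5G24456)
log2(92919/13365) = 2.798  (AT4G70693)
AT3G65834 is most strongly downregulated.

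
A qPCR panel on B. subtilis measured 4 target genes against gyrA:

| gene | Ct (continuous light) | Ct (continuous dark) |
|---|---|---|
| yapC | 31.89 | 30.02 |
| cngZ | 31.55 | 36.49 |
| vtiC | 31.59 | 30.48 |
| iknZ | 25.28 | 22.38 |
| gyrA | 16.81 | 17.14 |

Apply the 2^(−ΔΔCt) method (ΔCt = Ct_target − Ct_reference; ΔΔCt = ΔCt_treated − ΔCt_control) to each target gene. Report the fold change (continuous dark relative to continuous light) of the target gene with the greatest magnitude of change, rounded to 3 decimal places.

yapC: ΔΔCt = (30.02−17.14) − (31.89−16.81) = 12.88 − 15.08 = -2.20; fold change = 2^2.20 = 4.595
cngZ: ΔΔCt = (36.49−17.14) − (31.55−16.81) = 19.35 − 14.74 = 4.61; fold change = 2^-4.61 = 0.041
vtiC: ΔΔCt = (30.48−17.14) − (31.59−16.81) = 13.34 − 14.78 = -1.44; fold change = 2^1.44 = 2.713
iknZ: ΔΔCt = (22.38−17.14) − (25.28−16.81) = 5.24 − 8.47 = -3.23; fold change = 2^3.23 = 9.383
cngZ has the largest |ΔΔCt| = 4.61.

0.041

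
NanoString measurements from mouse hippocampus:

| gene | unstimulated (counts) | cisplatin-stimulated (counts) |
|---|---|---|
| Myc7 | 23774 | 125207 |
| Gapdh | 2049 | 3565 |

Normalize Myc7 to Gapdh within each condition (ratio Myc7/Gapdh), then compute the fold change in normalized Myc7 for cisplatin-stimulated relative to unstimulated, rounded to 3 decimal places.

3.027

Myc7/Gapdh (unstimulated) = 23774 / 2049 = 11.603
Myc7/Gapdh (cisplatin-stimulated) = 125207 / 3565 = 35.121
Fold change = 35.121 / 11.603 = 3.0270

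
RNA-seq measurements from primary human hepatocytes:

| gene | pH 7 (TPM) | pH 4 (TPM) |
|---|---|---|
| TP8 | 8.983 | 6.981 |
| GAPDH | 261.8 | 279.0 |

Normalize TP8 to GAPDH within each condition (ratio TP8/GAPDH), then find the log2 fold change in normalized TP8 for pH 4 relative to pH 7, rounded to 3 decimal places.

-0.456

TP8/GAPDH (pH 7) = 8.983 / 261.8 = 0.034312
TP8/GAPDH (pH 4) = 6.981 / 279.0 = 0.025022
Fold change = 0.025022 / 0.034312 = 0.7292
log2(0.7292) = -0.4556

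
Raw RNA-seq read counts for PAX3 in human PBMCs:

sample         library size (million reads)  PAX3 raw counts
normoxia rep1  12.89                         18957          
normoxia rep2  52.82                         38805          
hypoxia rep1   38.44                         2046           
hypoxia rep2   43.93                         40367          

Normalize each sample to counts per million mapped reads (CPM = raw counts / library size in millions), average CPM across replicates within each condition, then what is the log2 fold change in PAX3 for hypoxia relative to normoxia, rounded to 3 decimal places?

-1.182

CPM(normoxia rep1) = 18957 / 12.89 = 1470.6749
CPM(normoxia rep2) = 38805 / 52.82 = 734.6649
CPM(hypoxia rep1) = 2046 / 38.44 = 53.2258
CPM(hypoxia rep2) = 40367 / 43.93 = 918.8937
mean CPM(normoxia) = 1102.6699; mean CPM(hypoxia) = 486.0598
Fold change = 486.0598 / 1102.6699 = 0.44080
log2(0.44080) = -1.1818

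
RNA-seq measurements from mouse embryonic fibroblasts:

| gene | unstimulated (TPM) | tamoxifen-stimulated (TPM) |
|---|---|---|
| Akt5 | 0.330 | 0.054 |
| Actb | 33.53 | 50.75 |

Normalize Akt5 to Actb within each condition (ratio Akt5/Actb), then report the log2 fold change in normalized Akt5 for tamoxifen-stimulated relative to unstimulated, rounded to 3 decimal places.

-3.209

Akt5/Actb (unstimulated) = 0.330 / 33.53 = 0.0098419
Akt5/Actb (tamoxifen-stimulated) = 0.054 / 50.75 = 0.001064
Fold change = 0.001064 / 0.0098419 = 0.1081
log2(0.1081) = -3.2094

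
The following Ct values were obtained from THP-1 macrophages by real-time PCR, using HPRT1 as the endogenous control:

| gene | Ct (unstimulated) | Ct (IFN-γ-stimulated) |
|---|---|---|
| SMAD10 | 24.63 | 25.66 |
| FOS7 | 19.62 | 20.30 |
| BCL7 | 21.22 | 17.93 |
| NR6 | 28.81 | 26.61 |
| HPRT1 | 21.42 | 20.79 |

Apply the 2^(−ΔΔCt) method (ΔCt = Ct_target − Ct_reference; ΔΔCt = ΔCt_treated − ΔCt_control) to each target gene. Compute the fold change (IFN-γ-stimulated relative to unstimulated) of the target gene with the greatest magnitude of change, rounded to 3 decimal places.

SMAD10: ΔΔCt = (25.66−20.79) − (24.63−21.42) = 4.87 − 3.21 = 1.66; fold change = 2^-1.66 = 0.316
FOS7: ΔΔCt = (20.30−20.79) − (19.62−21.42) = -0.49 − (-1.80) = 1.31; fold change = 2^-1.31 = 0.403
BCL7: ΔΔCt = (17.93−20.79) − (21.22−21.42) = -2.86 − (-0.20) = -2.66; fold change = 2^2.66 = 6.320
NR6: ΔΔCt = (26.61−20.79) − (28.81−21.42) = 5.82 − 7.39 = -1.57; fold change = 2^1.57 = 2.969
BCL7 has the largest |ΔΔCt| = 2.66.

6.320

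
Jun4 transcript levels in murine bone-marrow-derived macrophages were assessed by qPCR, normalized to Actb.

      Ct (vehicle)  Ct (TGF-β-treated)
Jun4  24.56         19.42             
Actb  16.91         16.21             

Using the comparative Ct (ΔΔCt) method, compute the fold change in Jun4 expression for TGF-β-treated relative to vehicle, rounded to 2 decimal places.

21.71

ΔCt(vehicle) = 24.560 − 16.910 = 7.650
ΔCt(TGF-β-treated) = 19.420 − 16.210 = 3.210
ΔΔCt = 3.210 − 7.650 = -4.440
Fold change = 2^(−(-4.440)) = 2^4.440 = 21.706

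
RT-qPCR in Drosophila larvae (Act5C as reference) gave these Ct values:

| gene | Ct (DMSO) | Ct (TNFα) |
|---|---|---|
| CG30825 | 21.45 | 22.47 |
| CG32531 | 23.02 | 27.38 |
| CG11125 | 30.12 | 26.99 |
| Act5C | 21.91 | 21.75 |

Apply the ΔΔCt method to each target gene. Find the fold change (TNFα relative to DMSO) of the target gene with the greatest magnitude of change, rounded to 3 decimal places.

CG30825: ΔΔCt = (22.47−21.75) − (21.45−21.91) = 0.72 − (-0.46) = 1.18; fold change = 2^-1.18 = 0.441
CG32531: ΔΔCt = (27.38−21.75) − (23.02−21.91) = 5.63 − 1.11 = 4.52; fold change = 2^-4.52 = 0.044
CG11125: ΔΔCt = (26.99−21.75) − (30.12−21.91) = 5.24 − 8.21 = -2.97; fold change = 2^2.97 = 7.835
CG32531 has the largest |ΔΔCt| = 4.52.

0.044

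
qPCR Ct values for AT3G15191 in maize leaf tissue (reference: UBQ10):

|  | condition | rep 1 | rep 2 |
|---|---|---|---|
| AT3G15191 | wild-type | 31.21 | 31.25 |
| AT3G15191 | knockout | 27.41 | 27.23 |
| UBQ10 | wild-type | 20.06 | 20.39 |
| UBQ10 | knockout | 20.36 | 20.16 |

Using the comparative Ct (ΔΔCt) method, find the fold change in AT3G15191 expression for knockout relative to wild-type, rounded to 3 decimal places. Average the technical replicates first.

Mean Ct: AT3G15191 wild-type 31.230; AT3G15191 knockout 27.320; UBQ10 wild-type 20.225; UBQ10 knockout 20.260
ΔCt(wild-type) = 31.230 − 20.225 = 11.005
ΔCt(knockout) = 27.320 − 20.260 = 7.060
ΔΔCt = 7.060 − 11.005 = -3.945
Fold change = 2^(−(-3.945)) = 2^3.945 = 15.4015

15.402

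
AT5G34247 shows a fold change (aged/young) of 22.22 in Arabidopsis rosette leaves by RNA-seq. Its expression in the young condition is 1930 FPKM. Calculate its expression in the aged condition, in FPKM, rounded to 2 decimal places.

42884.60

aged expression = 1930 × 22.22 = 42884.60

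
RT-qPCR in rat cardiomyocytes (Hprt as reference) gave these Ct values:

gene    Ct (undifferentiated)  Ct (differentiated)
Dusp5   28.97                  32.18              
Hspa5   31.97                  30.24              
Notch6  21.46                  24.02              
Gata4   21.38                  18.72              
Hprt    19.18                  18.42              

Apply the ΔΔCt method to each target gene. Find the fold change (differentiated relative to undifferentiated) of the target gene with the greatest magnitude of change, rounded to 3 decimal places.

Dusp5: ΔΔCt = (32.18−18.42) − (28.97−19.18) = 13.76 − 9.79 = 3.97; fold change = 2^-3.97 = 0.064
Hspa5: ΔΔCt = (30.24−18.42) − (31.97−19.18) = 11.82 − 12.79 = -0.97; fold change = 2^0.97 = 1.959
Notch6: ΔΔCt = (24.02−18.42) − (21.46−19.18) = 5.60 − 2.28 = 3.32; fold change = 2^-3.32 = 0.100
Gata4: ΔΔCt = (18.72−18.42) − (21.38−19.18) = 0.30 − 2.20 = -1.90; fold change = 2^1.90 = 3.732
Dusp5 has the largest |ΔΔCt| = 3.97.

0.064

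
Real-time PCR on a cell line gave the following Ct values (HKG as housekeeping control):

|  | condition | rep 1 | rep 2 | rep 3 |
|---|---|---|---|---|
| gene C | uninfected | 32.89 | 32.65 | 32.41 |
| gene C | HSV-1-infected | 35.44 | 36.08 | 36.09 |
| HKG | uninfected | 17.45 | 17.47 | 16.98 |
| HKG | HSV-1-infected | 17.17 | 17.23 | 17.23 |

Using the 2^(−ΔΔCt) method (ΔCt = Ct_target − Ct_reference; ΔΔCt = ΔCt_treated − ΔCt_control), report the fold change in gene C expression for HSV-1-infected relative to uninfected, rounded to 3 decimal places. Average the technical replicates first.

0.101

Mean Ct: gene C uninfected 32.650; gene C HSV-1-infected 35.870; HKG uninfected 17.300; HKG HSV-1-infected 17.210
ΔCt(uninfected) = 32.650 − 17.300 = 15.350
ΔCt(HSV-1-infected) = 35.870 − 17.210 = 18.660
ΔΔCt = 18.660 − 15.350 = 3.310
Fold change = 2^(−3.310) = 0.1008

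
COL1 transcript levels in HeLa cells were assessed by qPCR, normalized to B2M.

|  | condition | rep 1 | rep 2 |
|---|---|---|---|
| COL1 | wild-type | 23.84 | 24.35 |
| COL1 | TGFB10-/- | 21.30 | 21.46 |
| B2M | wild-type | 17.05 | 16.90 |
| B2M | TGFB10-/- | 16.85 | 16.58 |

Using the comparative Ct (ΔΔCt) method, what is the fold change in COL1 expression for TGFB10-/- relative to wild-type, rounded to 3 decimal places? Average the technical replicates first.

Mean Ct: COL1 wild-type 24.095; COL1 TGFB10-/- 21.380; B2M wild-type 16.975; B2M TGFB10-/- 16.715
ΔCt(wild-type) = 24.095 − 16.975 = 7.120
ΔCt(TGFB10-/-) = 21.380 − 16.715 = 4.665
ΔΔCt = 4.665 − 7.120 = -2.455
Fold change = 2^(−(-2.455)) = 2^2.455 = 5.4831

5.483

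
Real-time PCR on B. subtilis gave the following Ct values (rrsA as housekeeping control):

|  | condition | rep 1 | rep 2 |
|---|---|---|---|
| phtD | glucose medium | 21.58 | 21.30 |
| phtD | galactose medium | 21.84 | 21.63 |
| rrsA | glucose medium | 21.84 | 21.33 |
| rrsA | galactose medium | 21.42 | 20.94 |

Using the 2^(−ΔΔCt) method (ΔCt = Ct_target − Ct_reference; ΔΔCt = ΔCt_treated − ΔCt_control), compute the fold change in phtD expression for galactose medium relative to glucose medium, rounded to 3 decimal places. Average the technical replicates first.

Mean Ct: phtD glucose medium 21.440; phtD galactose medium 21.735; rrsA glucose medium 21.585; rrsA galactose medium 21.180
ΔCt(glucose medium) = 21.440 − 21.585 = -0.145
ΔCt(galactose medium) = 21.735 − 21.180 = 0.555
ΔΔCt = 0.555 − (-0.145) = 0.700
Fold change = 2^(−0.700) = 0.6156

0.616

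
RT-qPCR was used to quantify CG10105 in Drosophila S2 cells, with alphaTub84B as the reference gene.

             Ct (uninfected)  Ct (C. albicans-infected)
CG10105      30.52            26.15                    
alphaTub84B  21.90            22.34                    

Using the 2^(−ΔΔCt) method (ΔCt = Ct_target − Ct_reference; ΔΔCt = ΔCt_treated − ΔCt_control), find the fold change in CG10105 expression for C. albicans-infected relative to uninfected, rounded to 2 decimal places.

ΔCt(uninfected) = 30.520 − 21.900 = 8.620
ΔCt(C. albicans-infected) = 26.150 − 22.340 = 3.810
ΔΔCt = 3.810 − 8.620 = -4.810
Fold change = 2^(−(-4.810)) = 2^4.810 = 28.051

28.05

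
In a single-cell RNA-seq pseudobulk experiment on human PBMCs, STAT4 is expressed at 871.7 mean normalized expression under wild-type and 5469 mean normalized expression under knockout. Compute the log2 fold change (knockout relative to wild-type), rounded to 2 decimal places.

Fold change = 5469 / 871.7 = 6.2739
log2(6.2739) = 2.649

2.65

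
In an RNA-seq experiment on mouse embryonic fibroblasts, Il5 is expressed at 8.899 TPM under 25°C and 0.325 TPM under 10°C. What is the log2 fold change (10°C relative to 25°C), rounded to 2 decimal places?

-4.78

Fold change = 0.325 / 8.899 = 0.0365
log2(0.0365) = -4.775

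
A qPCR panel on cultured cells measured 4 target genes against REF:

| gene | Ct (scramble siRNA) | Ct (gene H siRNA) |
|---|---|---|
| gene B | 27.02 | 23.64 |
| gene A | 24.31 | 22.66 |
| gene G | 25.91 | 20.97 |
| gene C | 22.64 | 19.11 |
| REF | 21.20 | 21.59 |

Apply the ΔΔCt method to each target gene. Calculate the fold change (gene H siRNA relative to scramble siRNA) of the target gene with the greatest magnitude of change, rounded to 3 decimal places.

gene B: ΔΔCt = (23.64−21.59) − (27.02−21.20) = 2.05 − 5.82 = -3.77; fold change = 2^3.77 = 13.642
gene A: ΔΔCt = (22.66−21.59) − (24.31−21.20) = 1.07 − 3.11 = -2.04; fold change = 2^2.04 = 4.112
gene G: ΔΔCt = (20.97−21.59) − (25.91−21.20) = -0.62 − 4.71 = -5.33; fold change = 2^5.33 = 40.224
gene C: ΔΔCt = (19.11−21.59) − (22.64−21.20) = -2.48 − 1.44 = -3.92; fold change = 2^3.92 = 15.137
gene G has the largest |ΔΔCt| = 5.33.

40.224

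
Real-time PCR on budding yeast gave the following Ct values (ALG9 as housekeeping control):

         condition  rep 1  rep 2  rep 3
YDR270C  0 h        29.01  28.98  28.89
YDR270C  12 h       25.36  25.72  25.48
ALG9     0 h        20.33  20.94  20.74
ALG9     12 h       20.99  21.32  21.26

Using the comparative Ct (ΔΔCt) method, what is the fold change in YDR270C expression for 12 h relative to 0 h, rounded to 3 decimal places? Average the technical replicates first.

15.562

Mean Ct: YDR270C 0 h 28.960; YDR270C 12 h 25.520; ALG9 0 h 20.670; ALG9 12 h 21.190
ΔCt(0 h) = 28.960 − 20.670 = 8.290
ΔCt(12 h) = 25.520 − 21.190 = 4.330
ΔΔCt = 4.330 − 8.290 = -3.960
Fold change = 2^(−(-3.960)) = 2^3.960 = 15.5625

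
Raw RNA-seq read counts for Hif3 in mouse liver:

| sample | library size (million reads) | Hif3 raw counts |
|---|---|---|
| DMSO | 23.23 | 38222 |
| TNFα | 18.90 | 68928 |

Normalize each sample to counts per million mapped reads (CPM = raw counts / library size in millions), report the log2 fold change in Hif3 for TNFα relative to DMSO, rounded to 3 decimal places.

1.148

CPM(DMSO) = 38222 / 23.23 = 1645.3724
CPM(TNFα) = 68928 / 18.90 = 3646.9841
Fold change = 3646.9841 / 1645.3724 = 2.21651
log2(2.21651) = 1.1483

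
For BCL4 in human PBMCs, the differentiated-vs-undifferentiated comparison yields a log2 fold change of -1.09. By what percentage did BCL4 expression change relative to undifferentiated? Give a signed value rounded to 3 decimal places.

-53.024%

Fold change = 2^(-1.09) = 0.4698
Percent change = (FC − 1) × 100% = (0.4698 − 1) × 100 = -53.024%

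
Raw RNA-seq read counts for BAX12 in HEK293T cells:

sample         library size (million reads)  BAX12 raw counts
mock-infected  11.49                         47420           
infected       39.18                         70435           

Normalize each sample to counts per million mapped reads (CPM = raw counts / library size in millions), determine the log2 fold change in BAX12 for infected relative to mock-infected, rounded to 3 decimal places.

-1.199

CPM(mock-infected) = 47420 / 11.49 = 4127.0670
CPM(infected) = 70435 / 39.18 = 1797.7284
Fold change = 1797.7284 / 4127.0670 = 0.43559
log2(0.43559) = -1.1989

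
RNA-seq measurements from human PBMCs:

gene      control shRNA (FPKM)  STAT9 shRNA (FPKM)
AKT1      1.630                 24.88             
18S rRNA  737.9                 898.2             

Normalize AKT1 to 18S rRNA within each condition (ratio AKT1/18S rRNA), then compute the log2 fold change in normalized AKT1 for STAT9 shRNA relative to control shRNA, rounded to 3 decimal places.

AKT1/18S rRNA (control shRNA) = 1.630 / 737.9 = 0.002209
AKT1/18S rRNA (STAT9 shRNA) = 24.88 / 898.2 = 0.0277
Fold change = 0.0277 / 0.002209 = 12.5397
log2(12.5397) = 3.6484

3.648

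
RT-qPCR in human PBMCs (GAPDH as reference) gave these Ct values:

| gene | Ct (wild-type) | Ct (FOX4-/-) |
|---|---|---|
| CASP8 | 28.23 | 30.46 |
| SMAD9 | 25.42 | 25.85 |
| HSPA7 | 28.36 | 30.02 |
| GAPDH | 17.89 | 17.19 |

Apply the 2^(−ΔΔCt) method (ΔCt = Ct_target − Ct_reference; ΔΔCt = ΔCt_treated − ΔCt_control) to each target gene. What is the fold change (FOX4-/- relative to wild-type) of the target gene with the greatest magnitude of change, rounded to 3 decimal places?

CASP8: ΔΔCt = (30.46−17.19) − (28.23−17.89) = 13.27 − 10.34 = 2.93; fold change = 2^-2.93 = 0.131
SMAD9: ΔΔCt = (25.85−17.19) − (25.42−17.89) = 8.66 − 7.53 = 1.13; fold change = 2^-1.13 = 0.457
HSPA7: ΔΔCt = (30.02−17.19) − (28.36−17.89) = 12.83 − 10.47 = 2.36; fold change = 2^-2.36 = 0.195
CASP8 has the largest |ΔΔCt| = 2.93.

0.131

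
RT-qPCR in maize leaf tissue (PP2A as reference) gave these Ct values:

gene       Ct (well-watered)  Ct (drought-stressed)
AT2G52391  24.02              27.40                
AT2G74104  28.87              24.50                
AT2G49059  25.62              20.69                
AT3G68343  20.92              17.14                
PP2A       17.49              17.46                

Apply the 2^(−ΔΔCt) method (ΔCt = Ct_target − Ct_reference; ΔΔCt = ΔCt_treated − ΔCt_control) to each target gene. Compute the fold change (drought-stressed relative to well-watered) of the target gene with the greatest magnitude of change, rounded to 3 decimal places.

29.857

AT2G52391: ΔΔCt = (27.40−17.46) − (24.02−17.49) = 9.94 − 6.53 = 3.41; fold change = 2^-3.41 = 0.094
AT2G74104: ΔΔCt = (24.50−17.46) − (28.87−17.49) = 7.04 − 11.38 = -4.34; fold change = 2^4.34 = 20.252
AT2G49059: ΔΔCt = (20.69−17.46) − (25.62−17.49) = 3.23 − 8.13 = -4.90; fold change = 2^4.90 = 29.857
AT3G68343: ΔΔCt = (17.14−17.46) − (20.92−17.49) = -0.32 − 3.43 = -3.75; fold change = 2^3.75 = 13.454
AT2G49059 has the largest |ΔΔCt| = 4.90.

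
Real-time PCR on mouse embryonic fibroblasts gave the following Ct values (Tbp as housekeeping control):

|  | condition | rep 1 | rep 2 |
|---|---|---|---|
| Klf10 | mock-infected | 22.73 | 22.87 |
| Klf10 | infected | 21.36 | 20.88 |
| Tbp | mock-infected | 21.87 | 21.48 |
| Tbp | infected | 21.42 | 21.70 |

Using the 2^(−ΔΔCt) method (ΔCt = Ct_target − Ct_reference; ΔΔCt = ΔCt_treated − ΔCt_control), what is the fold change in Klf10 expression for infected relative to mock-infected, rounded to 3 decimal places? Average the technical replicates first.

Mean Ct: Klf10 mock-infected 22.800; Klf10 infected 21.120; Tbp mock-infected 21.675; Tbp infected 21.560
ΔCt(mock-infected) = 22.800 − 21.675 = 1.125
ΔCt(infected) = 21.120 − 21.560 = -0.440
ΔΔCt = -0.440 − 1.125 = -1.565
Fold change = 2^(−(-1.565)) = 2^1.565 = 2.9588

2.959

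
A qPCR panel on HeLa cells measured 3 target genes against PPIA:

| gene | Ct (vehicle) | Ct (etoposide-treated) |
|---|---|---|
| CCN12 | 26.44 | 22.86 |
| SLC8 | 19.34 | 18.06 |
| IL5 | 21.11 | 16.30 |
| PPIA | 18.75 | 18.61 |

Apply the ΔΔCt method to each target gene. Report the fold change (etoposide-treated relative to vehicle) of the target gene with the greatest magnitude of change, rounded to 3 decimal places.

CCN12: ΔΔCt = (22.86−18.61) − (26.44−18.75) = 4.25 − 7.69 = -3.44; fold change = 2^3.44 = 10.853
SLC8: ΔΔCt = (18.06−18.61) − (19.34−18.75) = -0.55 − 0.59 = -1.14; fold change = 2^1.14 = 2.204
IL5: ΔΔCt = (16.30−18.61) − (21.11−18.75) = -2.31 − 2.36 = -4.67; fold change = 2^4.67 = 25.457
IL5 has the largest |ΔΔCt| = 4.67.

25.457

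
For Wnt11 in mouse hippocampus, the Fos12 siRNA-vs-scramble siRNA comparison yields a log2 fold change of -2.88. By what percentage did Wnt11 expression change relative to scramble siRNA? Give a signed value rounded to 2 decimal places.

-86.42%

Fold change = 2^(-2.88) = 0.1358
Percent change = (FC − 1) × 100% = (0.1358 − 1) × 100 = -86.42%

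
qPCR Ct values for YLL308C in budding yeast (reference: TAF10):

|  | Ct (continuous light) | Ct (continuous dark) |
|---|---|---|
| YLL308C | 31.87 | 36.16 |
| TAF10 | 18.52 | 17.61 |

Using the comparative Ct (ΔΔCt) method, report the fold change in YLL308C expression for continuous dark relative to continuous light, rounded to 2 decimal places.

ΔCt(continuous light) = 31.870 − 18.520 = 13.350
ΔCt(continuous dark) = 36.160 − 17.610 = 18.550
ΔΔCt = 18.550 − 13.350 = 5.200
Fold change = 2^(−5.200) = 0.027

0.03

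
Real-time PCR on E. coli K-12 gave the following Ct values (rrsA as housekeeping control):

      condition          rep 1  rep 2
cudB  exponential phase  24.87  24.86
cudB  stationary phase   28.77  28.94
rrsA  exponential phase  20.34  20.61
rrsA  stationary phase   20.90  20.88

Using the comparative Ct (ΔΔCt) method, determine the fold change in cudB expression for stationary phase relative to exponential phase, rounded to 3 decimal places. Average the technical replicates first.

0.084

Mean Ct: cudB exponential phase 24.865; cudB stationary phase 28.855; rrsA exponential phase 20.475; rrsA stationary phase 20.890
ΔCt(exponential phase) = 24.865 − 20.475 = 4.390
ΔCt(stationary phase) = 28.855 − 20.890 = 7.965
ΔΔCt = 7.965 − 4.390 = 3.575
Fold change = 2^(−3.575) = 0.0839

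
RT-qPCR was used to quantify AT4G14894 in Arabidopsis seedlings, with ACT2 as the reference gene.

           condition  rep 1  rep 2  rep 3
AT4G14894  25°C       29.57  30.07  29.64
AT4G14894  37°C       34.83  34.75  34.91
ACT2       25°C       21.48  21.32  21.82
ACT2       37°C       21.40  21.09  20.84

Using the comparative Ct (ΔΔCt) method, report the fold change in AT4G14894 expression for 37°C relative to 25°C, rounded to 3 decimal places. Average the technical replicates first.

0.022

Mean Ct: AT4G14894 25°C 29.760; AT4G14894 37°C 34.830; ACT2 25°C 21.540; ACT2 37°C 21.110
ΔCt(25°C) = 29.760 − 21.540 = 8.220
ΔCt(37°C) = 34.830 − 21.110 = 13.720
ΔΔCt = 13.720 − 8.220 = 5.500
Fold change = 2^(−5.500) = 0.0221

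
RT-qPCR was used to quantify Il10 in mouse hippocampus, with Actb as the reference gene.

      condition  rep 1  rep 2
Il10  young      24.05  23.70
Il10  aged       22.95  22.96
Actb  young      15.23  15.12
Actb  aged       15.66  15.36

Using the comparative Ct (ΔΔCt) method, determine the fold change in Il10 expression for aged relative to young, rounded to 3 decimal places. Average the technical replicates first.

2.387

Mean Ct: Il10 young 23.875; Il10 aged 22.955; Actb young 15.175; Actb aged 15.510
ΔCt(young) = 23.875 − 15.175 = 8.700
ΔCt(aged) = 22.955 − 15.510 = 7.445
ΔΔCt = 7.445 − 8.700 = -1.255
Fold change = 2^(−(-1.255)) = 2^1.255 = 2.3867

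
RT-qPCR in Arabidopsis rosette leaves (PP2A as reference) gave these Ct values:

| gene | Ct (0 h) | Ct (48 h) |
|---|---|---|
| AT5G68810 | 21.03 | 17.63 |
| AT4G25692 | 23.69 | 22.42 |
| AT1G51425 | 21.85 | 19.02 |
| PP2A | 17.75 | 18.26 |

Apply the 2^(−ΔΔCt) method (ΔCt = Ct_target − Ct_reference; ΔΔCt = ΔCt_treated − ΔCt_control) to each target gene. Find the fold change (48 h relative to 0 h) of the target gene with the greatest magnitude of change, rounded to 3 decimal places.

AT5G68810: ΔΔCt = (17.63−18.26) − (21.03−17.75) = -0.63 − 3.28 = -3.91; fold change = 2^3.91 = 15.032
AT4G25692: ΔΔCt = (22.42−18.26) − (23.69−17.75) = 4.16 − 5.94 = -1.78; fold change = 2^1.78 = 3.434
AT1G51425: ΔΔCt = (19.02−18.26) − (21.85−17.75) = 0.76 − 4.10 = -3.34; fold change = 2^3.34 = 10.126
AT5G68810 has the largest |ΔΔCt| = 3.91.

15.032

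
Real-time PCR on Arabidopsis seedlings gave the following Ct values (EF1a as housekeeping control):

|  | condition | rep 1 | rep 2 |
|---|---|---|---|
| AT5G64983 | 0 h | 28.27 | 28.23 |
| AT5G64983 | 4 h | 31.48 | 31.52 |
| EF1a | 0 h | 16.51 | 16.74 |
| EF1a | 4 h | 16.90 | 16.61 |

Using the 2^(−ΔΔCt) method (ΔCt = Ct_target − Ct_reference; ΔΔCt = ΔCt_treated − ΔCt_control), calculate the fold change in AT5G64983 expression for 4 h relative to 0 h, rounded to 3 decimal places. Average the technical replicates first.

Mean Ct: AT5G64983 0 h 28.250; AT5G64983 4 h 31.500; EF1a 0 h 16.625; EF1a 4 h 16.755
ΔCt(0 h) = 28.250 − 16.625 = 11.625
ΔCt(4 h) = 31.500 − 16.755 = 14.745
ΔΔCt = 14.745 − 11.625 = 3.120
Fold change = 2^(−3.120) = 0.1150

0.115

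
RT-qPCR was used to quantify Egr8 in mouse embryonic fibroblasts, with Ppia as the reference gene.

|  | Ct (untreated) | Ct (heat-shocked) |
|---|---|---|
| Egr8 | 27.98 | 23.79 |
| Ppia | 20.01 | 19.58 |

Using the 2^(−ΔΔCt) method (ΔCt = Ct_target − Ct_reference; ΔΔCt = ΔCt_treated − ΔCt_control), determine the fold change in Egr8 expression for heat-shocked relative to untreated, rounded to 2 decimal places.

ΔCt(untreated) = 27.980 − 20.010 = 7.970
ΔCt(heat-shocked) = 23.790 − 19.580 = 4.210
ΔΔCt = 4.210 − 7.970 = -3.760
Fold change = 2^(−(-3.760)) = 2^3.760 = 13.548

13.55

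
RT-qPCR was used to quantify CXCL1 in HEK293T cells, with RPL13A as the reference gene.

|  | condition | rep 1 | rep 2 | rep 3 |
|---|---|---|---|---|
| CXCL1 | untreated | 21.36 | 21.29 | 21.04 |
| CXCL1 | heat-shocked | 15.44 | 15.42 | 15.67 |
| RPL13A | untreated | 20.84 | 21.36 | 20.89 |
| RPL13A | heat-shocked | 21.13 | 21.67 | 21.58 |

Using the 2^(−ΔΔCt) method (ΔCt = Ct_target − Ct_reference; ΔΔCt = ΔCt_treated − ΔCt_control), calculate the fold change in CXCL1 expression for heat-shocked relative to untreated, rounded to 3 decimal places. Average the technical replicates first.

Mean Ct: CXCL1 untreated 21.230; CXCL1 heat-shocked 15.510; RPL13A untreated 21.030; RPL13A heat-shocked 21.460
ΔCt(untreated) = 21.230 − 21.030 = 0.200
ΔCt(heat-shocked) = 15.510 − 21.460 = -5.950
ΔΔCt = -5.950 − 0.200 = -6.150
Fold change = 2^(−(-6.150)) = 2^6.150 = 71.0124

71.012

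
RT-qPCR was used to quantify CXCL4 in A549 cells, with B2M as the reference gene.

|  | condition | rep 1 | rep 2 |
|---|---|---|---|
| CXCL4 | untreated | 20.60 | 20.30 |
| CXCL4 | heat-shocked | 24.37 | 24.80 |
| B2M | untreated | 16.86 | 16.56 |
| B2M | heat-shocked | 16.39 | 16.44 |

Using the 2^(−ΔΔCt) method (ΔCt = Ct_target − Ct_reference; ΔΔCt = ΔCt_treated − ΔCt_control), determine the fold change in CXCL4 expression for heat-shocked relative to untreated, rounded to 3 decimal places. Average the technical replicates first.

Mean Ct: CXCL4 untreated 20.450; CXCL4 heat-shocked 24.585; B2M untreated 16.710; B2M heat-shocked 16.415
ΔCt(untreated) = 20.450 − 16.710 = 3.740
ΔCt(heat-shocked) = 24.585 − 16.415 = 8.170
ΔΔCt = 8.170 − 3.740 = 4.430
Fold change = 2^(−4.430) = 0.0464

0.046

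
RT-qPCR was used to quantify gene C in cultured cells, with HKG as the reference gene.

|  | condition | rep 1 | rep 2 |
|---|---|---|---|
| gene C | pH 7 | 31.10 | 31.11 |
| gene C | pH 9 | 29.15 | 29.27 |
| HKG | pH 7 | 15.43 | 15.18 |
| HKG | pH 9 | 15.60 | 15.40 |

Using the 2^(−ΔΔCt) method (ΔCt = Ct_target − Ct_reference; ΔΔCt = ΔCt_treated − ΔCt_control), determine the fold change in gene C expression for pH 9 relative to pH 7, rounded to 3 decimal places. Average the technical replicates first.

4.257

Mean Ct: gene C pH 7 31.105; gene C pH 9 29.210; HKG pH 7 15.305; HKG pH 9 15.500
ΔCt(pH 7) = 31.105 − 15.305 = 15.800
ΔCt(pH 9) = 29.210 − 15.500 = 13.710
ΔΔCt = 13.710 − 15.800 = -2.090
Fold change = 2^(−(-2.090)) = 2^2.090 = 4.2575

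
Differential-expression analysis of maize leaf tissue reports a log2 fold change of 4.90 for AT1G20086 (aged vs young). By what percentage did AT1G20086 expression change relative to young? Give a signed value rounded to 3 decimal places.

Fold change = 2^(4.90) = 29.8571
Percent change = (FC − 1) × 100% = (29.8571 − 1) × 100 = 2885.706%

2885.706%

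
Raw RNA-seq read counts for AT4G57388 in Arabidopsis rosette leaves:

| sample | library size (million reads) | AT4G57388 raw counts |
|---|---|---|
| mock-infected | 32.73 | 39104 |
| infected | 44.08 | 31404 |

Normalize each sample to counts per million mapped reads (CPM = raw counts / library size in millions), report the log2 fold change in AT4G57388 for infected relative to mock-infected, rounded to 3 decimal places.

-0.746

CPM(mock-infected) = 39104 / 32.73 = 1194.7449
CPM(infected) = 31404 / 44.08 = 712.4319
Fold change = 712.4319 / 1194.7449 = 0.59630
log2(0.59630) = -0.7459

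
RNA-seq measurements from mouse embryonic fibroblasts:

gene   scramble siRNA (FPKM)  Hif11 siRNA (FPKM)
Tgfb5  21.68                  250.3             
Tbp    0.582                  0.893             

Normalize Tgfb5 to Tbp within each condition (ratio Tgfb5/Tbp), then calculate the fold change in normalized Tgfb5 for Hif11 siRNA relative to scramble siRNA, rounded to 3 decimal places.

7.524

Tgfb5/Tbp (scramble siRNA) = 21.68 / 0.582 = 37.251
Tgfb5/Tbp (Hif11 siRNA) = 250.3 / 0.893 = 280.29
Fold change = 280.29 / 37.251 = 7.5244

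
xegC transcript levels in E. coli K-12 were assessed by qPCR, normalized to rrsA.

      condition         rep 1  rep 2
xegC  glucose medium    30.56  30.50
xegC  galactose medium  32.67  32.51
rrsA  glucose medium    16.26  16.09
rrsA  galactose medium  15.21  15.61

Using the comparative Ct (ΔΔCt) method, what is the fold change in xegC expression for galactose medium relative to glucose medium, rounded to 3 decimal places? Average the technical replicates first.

Mean Ct: xegC glucose medium 30.530; xegC galactose medium 32.590; rrsA glucose medium 16.175; rrsA galactose medium 15.410
ΔCt(glucose medium) = 30.530 − 16.175 = 14.355
ΔCt(galactose medium) = 32.590 − 15.410 = 17.180
ΔΔCt = 17.180 − 14.355 = 2.825
Fold change = 2^(−2.825) = 0.1411

0.141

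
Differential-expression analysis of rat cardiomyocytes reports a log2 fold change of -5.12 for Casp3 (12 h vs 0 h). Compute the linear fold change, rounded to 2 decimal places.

0.03

Fold change = 2^(-5.12) = 0.029
That is, Casp3 drops to 2.9% of the 0 h level.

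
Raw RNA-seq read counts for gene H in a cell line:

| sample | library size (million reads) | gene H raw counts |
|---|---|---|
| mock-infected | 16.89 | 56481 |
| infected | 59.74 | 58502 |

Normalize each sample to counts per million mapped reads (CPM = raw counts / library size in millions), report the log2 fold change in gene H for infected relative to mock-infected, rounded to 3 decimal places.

-1.772

CPM(mock-infected) = 56481 / 16.89 = 3344.0497
CPM(infected) = 58502 / 59.74 = 979.2769
Fold change = 979.2769 / 3344.0497 = 0.29284
log2(0.29284) = -1.7718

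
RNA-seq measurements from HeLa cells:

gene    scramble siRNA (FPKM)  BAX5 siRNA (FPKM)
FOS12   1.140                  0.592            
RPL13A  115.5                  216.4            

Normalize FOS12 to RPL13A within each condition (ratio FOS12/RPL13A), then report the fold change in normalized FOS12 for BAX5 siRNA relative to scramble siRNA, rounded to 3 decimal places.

FOS12/RPL13A (scramble siRNA) = 1.140 / 115.5 = 0.0098701
FOS12/RPL13A (BAX5 siRNA) = 0.592 / 216.4 = 0.0027357
Fold change = 0.0027357 / 0.0098701 = 0.2772

0.277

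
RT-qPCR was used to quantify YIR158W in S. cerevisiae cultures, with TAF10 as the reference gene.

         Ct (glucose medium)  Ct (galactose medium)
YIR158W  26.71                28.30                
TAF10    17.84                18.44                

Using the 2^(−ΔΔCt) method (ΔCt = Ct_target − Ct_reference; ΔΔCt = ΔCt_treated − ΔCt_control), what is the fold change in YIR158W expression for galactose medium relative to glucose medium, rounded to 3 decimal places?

ΔCt(glucose medium) = 26.710 − 17.840 = 8.870
ΔCt(galactose medium) = 28.300 − 18.440 = 9.860
ΔΔCt = 9.860 − 8.870 = 0.990
Fold change = 2^(−0.990) = 0.5035

0.503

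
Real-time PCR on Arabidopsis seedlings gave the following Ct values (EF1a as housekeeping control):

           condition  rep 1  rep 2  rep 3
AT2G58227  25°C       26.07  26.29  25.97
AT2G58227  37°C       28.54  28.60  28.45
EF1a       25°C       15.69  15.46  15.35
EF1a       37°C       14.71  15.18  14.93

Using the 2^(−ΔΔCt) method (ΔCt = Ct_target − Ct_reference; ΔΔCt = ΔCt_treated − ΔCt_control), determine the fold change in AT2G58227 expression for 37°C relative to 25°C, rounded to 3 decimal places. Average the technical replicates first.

0.127

Mean Ct: AT2G58227 25°C 26.110; AT2G58227 37°C 28.530; EF1a 25°C 15.500; EF1a 37°C 14.940
ΔCt(25°C) = 26.110 − 15.500 = 10.610
ΔCt(37°C) = 28.530 − 14.940 = 13.590
ΔΔCt = 13.590 − 10.610 = 2.980
Fold change = 2^(−2.980) = 0.1267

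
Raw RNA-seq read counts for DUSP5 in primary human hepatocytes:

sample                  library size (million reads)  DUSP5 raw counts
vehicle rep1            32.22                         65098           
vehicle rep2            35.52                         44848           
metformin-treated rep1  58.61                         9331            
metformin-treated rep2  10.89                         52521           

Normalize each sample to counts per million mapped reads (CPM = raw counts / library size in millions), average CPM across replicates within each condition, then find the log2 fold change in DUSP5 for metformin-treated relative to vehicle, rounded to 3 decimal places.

0.602

CPM(vehicle rep1) = 65098 / 32.22 = 2020.4221
CPM(vehicle rep2) = 44848 / 35.52 = 1262.6126
CPM(metformin-treated rep1) = 9331 / 58.61 = 159.2049
CPM(metformin-treated rep2) = 52521 / 10.89 = 4822.8650
mean CPM(vehicle) = 1641.5174; mean CPM(metformin-treated) = 2491.0350
Fold change = 2491.0350 / 1641.5174 = 1.51752
log2(1.51752) = 0.6017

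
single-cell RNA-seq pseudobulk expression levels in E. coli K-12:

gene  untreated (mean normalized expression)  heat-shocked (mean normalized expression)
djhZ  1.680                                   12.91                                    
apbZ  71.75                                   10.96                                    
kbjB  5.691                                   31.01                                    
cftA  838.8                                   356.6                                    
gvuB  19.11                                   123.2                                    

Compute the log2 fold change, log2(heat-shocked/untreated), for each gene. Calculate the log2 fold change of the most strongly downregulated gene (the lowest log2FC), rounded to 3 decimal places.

log2(12.91/1.680) = 2.942  (djhZ)
log2(10.96/71.75) = -2.711  (apbZ)
log2(31.01/5.691) = 2.446  (kbjB)
log2(356.6/838.8) = -1.234  (cftA)
log2(123.2/19.11) = 2.689  (gvuB)
apbZ is most strongly downregulated.

-2.711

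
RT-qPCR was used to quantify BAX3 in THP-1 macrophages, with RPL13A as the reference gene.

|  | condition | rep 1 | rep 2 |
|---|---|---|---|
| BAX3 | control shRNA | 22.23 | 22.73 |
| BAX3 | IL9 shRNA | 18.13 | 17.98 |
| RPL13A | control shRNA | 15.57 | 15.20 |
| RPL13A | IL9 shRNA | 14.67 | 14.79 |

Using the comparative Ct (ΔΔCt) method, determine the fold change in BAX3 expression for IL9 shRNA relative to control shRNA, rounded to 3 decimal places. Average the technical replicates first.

13.642

Mean Ct: BAX3 control shRNA 22.480; BAX3 IL9 shRNA 18.055; RPL13A control shRNA 15.385; RPL13A IL9 shRNA 14.730
ΔCt(control shRNA) = 22.480 − 15.385 = 7.095
ΔCt(IL9 shRNA) = 18.055 − 14.730 = 3.325
ΔΔCt = 3.325 − 7.095 = -3.770
Fold change = 2^(−(-3.770)) = 2^3.770 = 13.6422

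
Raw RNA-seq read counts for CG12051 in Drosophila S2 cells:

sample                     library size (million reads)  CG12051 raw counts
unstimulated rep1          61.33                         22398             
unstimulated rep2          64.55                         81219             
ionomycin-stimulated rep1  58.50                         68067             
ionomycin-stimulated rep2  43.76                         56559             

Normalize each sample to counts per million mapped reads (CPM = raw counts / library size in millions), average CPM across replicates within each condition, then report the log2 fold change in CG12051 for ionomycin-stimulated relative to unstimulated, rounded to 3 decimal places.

0.597

CPM(unstimulated rep1) = 22398 / 61.33 = 365.2046
CPM(unstimulated rep2) = 81219 / 64.55 = 1258.2339
CPM(ionomycin-stimulated rep1) = 68067 / 58.50 = 1163.5385
CPM(ionomycin-stimulated rep2) = 56559 / 43.76 = 1292.4817
mean CPM(unstimulated) = 811.7193; mean CPM(ionomycin-stimulated) = 1228.0101
Fold change = 1228.0101 / 811.7193 = 1.51285
log2(1.51285) = 0.5973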